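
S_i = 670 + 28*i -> [670, 698, 726, 754, 782]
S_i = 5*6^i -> [5, 30, 180, 1080, 6480]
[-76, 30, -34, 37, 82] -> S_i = Random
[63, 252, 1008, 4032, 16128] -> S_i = 63*4^i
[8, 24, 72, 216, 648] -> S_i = 8*3^i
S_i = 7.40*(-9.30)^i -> [7.4, -68.82, 640.03, -5952.24, 55355.85]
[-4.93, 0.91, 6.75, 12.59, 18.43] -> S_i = -4.93 + 5.84*i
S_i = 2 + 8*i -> [2, 10, 18, 26, 34]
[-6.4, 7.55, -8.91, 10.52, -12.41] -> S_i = -6.40*(-1.18)^i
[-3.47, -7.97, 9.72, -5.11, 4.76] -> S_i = Random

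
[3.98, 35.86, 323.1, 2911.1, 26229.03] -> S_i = 3.98*9.01^i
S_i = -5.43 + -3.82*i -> [-5.43, -9.25, -13.07, -16.89, -20.71]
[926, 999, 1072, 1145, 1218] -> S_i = 926 + 73*i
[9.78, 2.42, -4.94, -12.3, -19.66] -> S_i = 9.78 + -7.36*i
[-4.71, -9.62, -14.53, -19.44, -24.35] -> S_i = -4.71 + -4.91*i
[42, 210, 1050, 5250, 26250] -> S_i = 42*5^i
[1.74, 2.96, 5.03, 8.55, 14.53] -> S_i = 1.74*1.70^i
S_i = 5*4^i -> [5, 20, 80, 320, 1280]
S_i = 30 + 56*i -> [30, 86, 142, 198, 254]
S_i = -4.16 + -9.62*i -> [-4.16, -13.78, -23.4, -33.02, -42.64]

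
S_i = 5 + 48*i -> [5, 53, 101, 149, 197]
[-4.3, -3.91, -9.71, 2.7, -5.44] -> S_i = Random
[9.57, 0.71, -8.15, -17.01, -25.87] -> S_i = 9.57 + -8.86*i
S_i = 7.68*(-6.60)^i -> [7.68, -50.69, 334.54, -2207.97, 14572.6]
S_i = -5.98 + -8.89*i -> [-5.98, -14.87, -23.76, -32.65, -41.54]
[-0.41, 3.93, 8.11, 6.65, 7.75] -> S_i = Random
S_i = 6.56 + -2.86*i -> [6.56, 3.7, 0.84, -2.02, -4.88]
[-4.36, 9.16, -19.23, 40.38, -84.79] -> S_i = -4.36*(-2.10)^i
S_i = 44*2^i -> [44, 88, 176, 352, 704]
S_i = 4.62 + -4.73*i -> [4.62, -0.11, -4.84, -9.57, -14.3]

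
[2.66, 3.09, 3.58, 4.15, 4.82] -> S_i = 2.66*1.16^i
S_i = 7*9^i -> [7, 63, 567, 5103, 45927]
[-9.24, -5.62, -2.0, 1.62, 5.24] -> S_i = -9.24 + 3.62*i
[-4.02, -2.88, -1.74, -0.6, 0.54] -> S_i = -4.02 + 1.14*i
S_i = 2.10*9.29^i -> [2.1, 19.51, 181.24, 1683.71, 15641.64]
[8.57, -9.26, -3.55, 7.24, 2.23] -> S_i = Random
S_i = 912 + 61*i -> [912, 973, 1034, 1095, 1156]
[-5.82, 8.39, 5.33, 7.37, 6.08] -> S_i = Random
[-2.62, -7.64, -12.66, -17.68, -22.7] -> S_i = -2.62 + -5.02*i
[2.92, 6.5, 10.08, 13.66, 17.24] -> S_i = 2.92 + 3.58*i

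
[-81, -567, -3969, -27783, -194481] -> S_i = -81*7^i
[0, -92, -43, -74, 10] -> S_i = Random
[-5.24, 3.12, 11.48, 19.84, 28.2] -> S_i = -5.24 + 8.36*i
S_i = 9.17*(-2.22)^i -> [9.17, -20.36, 45.19, -100.33, 222.73]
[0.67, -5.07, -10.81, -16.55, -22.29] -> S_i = 0.67 + -5.74*i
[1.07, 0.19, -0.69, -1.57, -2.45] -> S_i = 1.07 + -0.88*i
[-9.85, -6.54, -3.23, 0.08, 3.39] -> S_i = -9.85 + 3.31*i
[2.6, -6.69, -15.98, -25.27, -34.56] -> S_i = 2.60 + -9.29*i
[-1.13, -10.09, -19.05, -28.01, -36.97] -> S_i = -1.13 + -8.96*i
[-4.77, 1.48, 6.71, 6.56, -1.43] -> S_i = Random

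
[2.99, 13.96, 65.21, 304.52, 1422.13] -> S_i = 2.99*4.67^i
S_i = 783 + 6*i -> [783, 789, 795, 801, 807]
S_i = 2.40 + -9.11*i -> [2.4, -6.71, -15.82, -24.93, -34.04]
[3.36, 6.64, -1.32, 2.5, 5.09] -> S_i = Random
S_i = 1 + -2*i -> [1, -1, -3, -5, -7]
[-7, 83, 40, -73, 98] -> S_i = Random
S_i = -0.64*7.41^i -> [-0.64, -4.74, -35.14, -260.4, -1929.54]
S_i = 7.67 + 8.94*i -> [7.67, 16.61, 25.55, 34.49, 43.43]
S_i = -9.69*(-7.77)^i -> [-9.69, 75.29, -585.01, 4545.55, -35318.96]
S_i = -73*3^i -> [-73, -219, -657, -1971, -5913]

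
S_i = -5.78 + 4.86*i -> [-5.78, -0.92, 3.94, 8.8, 13.66]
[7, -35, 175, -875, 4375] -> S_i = 7*-5^i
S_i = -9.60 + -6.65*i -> [-9.6, -16.25, -22.9, -29.55, -36.2]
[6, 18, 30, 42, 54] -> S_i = 6 + 12*i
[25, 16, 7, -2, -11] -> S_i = 25 + -9*i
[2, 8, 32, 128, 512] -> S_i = 2*4^i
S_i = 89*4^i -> [89, 356, 1424, 5696, 22784]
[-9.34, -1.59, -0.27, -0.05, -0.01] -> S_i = -9.34*0.17^i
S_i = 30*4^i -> [30, 120, 480, 1920, 7680]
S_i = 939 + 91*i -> [939, 1030, 1121, 1212, 1303]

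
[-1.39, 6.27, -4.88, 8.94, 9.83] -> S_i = Random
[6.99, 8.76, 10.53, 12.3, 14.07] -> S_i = 6.99 + 1.77*i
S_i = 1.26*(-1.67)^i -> [1.26, -2.1, 3.51, -5.87, 9.8]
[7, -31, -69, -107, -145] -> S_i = 7 + -38*i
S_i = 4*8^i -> [4, 32, 256, 2048, 16384]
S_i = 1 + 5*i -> [1, 6, 11, 16, 21]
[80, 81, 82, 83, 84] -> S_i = 80 + 1*i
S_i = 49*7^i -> [49, 343, 2401, 16807, 117649]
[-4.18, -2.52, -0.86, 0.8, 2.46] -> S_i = -4.18 + 1.66*i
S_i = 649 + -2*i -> [649, 647, 645, 643, 641]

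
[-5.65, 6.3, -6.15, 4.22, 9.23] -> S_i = Random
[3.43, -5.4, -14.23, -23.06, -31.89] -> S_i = 3.43 + -8.83*i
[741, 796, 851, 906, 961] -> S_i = 741 + 55*i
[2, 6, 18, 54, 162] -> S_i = 2*3^i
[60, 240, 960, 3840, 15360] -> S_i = 60*4^i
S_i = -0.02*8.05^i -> [-0.02, -0.16, -1.3, -10.43, -83.99]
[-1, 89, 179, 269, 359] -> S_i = -1 + 90*i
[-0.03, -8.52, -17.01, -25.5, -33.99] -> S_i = -0.03 + -8.49*i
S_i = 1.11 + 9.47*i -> [1.11, 10.58, 20.05, 29.52, 38.99]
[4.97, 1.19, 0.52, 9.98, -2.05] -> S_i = Random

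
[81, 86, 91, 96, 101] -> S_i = 81 + 5*i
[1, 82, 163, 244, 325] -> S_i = 1 + 81*i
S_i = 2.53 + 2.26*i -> [2.53, 4.79, 7.05, 9.31, 11.57]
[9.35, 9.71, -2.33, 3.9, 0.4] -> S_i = Random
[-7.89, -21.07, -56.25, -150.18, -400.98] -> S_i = -7.89*2.67^i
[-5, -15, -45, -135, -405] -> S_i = -5*3^i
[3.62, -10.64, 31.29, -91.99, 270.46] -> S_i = 3.62*(-2.94)^i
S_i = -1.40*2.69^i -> [-1.4, -3.77, -10.13, -27.25, -73.31]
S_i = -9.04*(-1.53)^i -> [-9.04, 13.83, -21.16, 32.38, -49.54]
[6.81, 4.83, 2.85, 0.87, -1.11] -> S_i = 6.81 + -1.98*i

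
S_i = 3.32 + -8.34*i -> [3.32, -5.02, -13.36, -21.7, -30.04]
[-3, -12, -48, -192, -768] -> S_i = -3*4^i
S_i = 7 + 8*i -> [7, 15, 23, 31, 39]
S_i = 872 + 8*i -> [872, 880, 888, 896, 904]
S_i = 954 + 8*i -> [954, 962, 970, 978, 986]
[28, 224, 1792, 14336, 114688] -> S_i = 28*8^i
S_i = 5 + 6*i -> [5, 11, 17, 23, 29]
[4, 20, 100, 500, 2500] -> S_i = 4*5^i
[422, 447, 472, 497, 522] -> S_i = 422 + 25*i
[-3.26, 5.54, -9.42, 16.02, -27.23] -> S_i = -3.26*(-1.70)^i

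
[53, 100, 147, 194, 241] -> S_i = 53 + 47*i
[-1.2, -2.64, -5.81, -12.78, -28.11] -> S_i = -1.20*2.20^i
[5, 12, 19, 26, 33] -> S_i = 5 + 7*i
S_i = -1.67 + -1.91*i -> [-1.67, -3.58, -5.49, -7.4, -9.31]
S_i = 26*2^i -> [26, 52, 104, 208, 416]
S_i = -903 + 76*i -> [-903, -827, -751, -675, -599]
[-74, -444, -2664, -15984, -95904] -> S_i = -74*6^i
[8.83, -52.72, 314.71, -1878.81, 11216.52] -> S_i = 8.83*(-5.97)^i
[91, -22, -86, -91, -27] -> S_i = Random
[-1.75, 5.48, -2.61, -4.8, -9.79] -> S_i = Random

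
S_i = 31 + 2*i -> [31, 33, 35, 37, 39]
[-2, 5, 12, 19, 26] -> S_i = -2 + 7*i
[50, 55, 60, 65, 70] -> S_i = 50 + 5*i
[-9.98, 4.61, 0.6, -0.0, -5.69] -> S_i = Random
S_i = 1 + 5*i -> [1, 6, 11, 16, 21]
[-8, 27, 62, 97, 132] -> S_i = -8 + 35*i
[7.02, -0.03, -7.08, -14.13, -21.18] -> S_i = 7.02 + -7.05*i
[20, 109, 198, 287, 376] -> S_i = 20 + 89*i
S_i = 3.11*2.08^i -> [3.11, 6.47, 13.46, 27.99, 58.21]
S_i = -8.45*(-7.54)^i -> [-8.45, 63.71, -480.4, 3622.19, -27311.28]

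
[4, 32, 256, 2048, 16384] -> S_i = 4*8^i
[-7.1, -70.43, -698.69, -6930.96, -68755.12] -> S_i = -7.10*9.92^i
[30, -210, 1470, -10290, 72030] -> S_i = 30*-7^i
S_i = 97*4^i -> [97, 388, 1552, 6208, 24832]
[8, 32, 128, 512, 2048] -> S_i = 8*4^i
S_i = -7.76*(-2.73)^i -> [-7.76, 21.18, -57.83, 157.89, -431.03]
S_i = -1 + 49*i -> [-1, 48, 97, 146, 195]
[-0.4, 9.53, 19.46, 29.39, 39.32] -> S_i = -0.40 + 9.93*i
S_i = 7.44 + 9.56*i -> [7.44, 17.0, 26.56, 36.12, 45.68]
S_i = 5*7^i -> [5, 35, 245, 1715, 12005]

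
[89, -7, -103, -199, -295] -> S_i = 89 + -96*i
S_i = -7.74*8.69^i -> [-7.74, -67.26, -584.49, -5079.26, -44138.75]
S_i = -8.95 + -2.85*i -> [-8.95, -11.8, -14.65, -17.5, -20.35]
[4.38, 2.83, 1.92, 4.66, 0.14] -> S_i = Random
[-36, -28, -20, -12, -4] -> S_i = -36 + 8*i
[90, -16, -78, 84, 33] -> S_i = Random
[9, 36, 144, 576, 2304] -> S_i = 9*4^i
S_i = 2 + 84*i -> [2, 86, 170, 254, 338]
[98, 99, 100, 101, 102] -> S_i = 98 + 1*i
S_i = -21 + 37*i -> [-21, 16, 53, 90, 127]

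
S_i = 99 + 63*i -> [99, 162, 225, 288, 351]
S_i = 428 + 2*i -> [428, 430, 432, 434, 436]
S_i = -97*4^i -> [-97, -388, -1552, -6208, -24832]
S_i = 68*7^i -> [68, 476, 3332, 23324, 163268]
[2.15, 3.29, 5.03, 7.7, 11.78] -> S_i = 2.15*1.53^i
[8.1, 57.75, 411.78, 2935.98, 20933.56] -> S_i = 8.10*7.13^i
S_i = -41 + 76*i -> [-41, 35, 111, 187, 263]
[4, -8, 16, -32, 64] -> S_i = 4*-2^i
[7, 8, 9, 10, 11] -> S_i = 7 + 1*i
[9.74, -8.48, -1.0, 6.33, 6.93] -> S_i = Random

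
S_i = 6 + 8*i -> [6, 14, 22, 30, 38]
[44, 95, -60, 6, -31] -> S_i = Random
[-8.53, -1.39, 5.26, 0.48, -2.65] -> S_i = Random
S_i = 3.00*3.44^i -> [3.0, 10.32, 35.5, 122.12, 420.1]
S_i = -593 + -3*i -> [-593, -596, -599, -602, -605]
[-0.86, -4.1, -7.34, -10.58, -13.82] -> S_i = -0.86 + -3.24*i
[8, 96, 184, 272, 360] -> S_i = 8 + 88*i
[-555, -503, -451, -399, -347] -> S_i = -555 + 52*i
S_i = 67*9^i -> [67, 603, 5427, 48843, 439587]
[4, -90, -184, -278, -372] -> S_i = 4 + -94*i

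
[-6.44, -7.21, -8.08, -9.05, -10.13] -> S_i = -6.44*1.12^i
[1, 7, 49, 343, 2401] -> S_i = 1*7^i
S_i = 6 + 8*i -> [6, 14, 22, 30, 38]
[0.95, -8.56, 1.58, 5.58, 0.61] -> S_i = Random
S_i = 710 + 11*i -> [710, 721, 732, 743, 754]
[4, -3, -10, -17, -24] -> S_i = 4 + -7*i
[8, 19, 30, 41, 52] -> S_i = 8 + 11*i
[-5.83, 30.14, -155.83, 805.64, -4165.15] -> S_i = -5.83*(-5.17)^i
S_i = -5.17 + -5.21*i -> [-5.17, -10.38, -15.59, -20.8, -26.01]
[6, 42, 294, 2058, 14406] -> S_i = 6*7^i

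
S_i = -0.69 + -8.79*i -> [-0.69, -9.48, -18.27, -27.06, -35.85]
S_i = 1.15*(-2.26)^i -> [1.15, -2.6, 5.87, -13.27, 30.0]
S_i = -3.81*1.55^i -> [-3.81, -5.91, -9.15, -14.19, -21.99]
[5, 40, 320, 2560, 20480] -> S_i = 5*8^i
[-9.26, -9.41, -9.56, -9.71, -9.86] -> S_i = -9.26 + -0.15*i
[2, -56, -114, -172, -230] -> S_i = 2 + -58*i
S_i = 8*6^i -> [8, 48, 288, 1728, 10368]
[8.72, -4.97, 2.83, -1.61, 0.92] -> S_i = 8.72*(-0.57)^i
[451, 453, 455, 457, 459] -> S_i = 451 + 2*i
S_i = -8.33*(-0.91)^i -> [-8.33, 7.58, -6.9, 6.28, -5.71]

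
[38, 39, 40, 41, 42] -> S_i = 38 + 1*i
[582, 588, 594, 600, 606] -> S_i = 582 + 6*i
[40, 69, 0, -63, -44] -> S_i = Random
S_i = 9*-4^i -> [9, -36, 144, -576, 2304]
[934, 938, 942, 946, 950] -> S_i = 934 + 4*i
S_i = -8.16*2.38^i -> [-8.16, -19.42, -46.22, -110.01, -261.82]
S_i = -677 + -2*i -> [-677, -679, -681, -683, -685]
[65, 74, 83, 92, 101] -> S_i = 65 + 9*i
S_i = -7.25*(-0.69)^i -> [-7.25, 5.0, -3.45, 2.38, -1.64]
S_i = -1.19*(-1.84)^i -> [-1.19, 2.19, -4.03, 7.41, -13.64]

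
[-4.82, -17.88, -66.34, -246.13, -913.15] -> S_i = -4.82*3.71^i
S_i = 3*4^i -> [3, 12, 48, 192, 768]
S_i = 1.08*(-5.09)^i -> [1.08, -5.5, 27.98, -142.42, 724.93]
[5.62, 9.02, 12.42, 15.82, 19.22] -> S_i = 5.62 + 3.40*i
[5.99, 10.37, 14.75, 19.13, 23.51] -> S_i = 5.99 + 4.38*i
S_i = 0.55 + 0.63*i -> [0.55, 1.18, 1.81, 2.44, 3.07]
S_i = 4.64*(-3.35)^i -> [4.64, -15.54, 52.07, -174.44, 584.38]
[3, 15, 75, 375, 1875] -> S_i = 3*5^i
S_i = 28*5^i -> [28, 140, 700, 3500, 17500]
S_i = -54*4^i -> [-54, -216, -864, -3456, -13824]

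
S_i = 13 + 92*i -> [13, 105, 197, 289, 381]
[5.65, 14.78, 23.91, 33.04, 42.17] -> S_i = 5.65 + 9.13*i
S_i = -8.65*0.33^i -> [-8.65, -2.85, -0.94, -0.31, -0.1]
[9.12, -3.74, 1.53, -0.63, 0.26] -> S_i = 9.12*(-0.41)^i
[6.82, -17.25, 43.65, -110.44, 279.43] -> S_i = 6.82*(-2.53)^i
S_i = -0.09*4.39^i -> [-0.09, -0.4, -1.73, -7.61, -33.43]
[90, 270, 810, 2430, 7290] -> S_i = 90*3^i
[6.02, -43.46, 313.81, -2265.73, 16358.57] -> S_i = 6.02*(-7.22)^i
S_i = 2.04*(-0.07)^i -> [2.04, -0.14, 0.01, -0.0, 0.0]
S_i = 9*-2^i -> [9, -18, 36, -72, 144]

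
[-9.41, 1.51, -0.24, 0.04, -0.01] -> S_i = -9.41*(-0.16)^i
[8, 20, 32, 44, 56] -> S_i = 8 + 12*i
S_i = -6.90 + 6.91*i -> [-6.9, 0.01, 6.92, 13.83, 20.74]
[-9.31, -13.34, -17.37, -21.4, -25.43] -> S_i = -9.31 + -4.03*i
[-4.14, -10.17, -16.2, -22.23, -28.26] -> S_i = -4.14 + -6.03*i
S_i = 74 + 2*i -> [74, 76, 78, 80, 82]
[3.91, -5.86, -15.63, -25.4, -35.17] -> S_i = 3.91 + -9.77*i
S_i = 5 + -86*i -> [5, -81, -167, -253, -339]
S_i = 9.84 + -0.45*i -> [9.84, 9.39, 8.94, 8.49, 8.04]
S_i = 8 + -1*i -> [8, 7, 6, 5, 4]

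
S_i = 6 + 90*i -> [6, 96, 186, 276, 366]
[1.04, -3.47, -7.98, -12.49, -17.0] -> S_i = 1.04 + -4.51*i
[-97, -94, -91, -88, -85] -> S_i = -97 + 3*i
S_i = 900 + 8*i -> [900, 908, 916, 924, 932]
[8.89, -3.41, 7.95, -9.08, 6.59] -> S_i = Random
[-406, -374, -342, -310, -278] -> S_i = -406 + 32*i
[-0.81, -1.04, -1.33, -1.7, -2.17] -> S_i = -0.81*1.28^i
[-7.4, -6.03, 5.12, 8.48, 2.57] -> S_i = Random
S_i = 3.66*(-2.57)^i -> [3.66, -9.41, 24.17, -62.13, 159.67]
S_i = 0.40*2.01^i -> [0.4, 0.8, 1.62, 3.25, 6.53]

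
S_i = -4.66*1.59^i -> [-4.66, -7.41, -11.78, -18.73, -29.78]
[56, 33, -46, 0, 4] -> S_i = Random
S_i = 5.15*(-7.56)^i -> [5.15, -38.93, 294.34, -2225.22, 16822.65]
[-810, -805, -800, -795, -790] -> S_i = -810 + 5*i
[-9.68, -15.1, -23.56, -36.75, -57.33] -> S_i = -9.68*1.56^i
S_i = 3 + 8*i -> [3, 11, 19, 27, 35]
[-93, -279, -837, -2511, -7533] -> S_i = -93*3^i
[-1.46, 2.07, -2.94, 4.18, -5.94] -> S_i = -1.46*(-1.42)^i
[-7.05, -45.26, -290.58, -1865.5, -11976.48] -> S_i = -7.05*6.42^i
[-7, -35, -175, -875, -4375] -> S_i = -7*5^i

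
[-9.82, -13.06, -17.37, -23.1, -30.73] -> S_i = -9.82*1.33^i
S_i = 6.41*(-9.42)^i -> [6.41, -60.38, 568.8, -5358.1, 50473.29]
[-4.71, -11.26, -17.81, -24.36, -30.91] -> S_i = -4.71 + -6.55*i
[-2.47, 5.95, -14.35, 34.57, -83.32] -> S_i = -2.47*(-2.41)^i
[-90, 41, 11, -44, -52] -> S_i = Random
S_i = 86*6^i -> [86, 516, 3096, 18576, 111456]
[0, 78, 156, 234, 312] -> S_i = 0 + 78*i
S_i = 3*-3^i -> [3, -9, 27, -81, 243]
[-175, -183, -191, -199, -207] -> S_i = -175 + -8*i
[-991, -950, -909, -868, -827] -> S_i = -991 + 41*i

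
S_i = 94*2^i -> [94, 188, 376, 752, 1504]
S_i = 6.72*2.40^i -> [6.72, 16.13, 38.71, 92.9, 222.95]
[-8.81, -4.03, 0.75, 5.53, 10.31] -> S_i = -8.81 + 4.78*i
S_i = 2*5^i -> [2, 10, 50, 250, 1250]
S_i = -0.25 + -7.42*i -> [-0.25, -7.67, -15.09, -22.51, -29.93]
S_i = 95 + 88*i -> [95, 183, 271, 359, 447]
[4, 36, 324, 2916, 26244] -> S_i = 4*9^i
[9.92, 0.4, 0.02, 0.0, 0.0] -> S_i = 9.92*0.04^i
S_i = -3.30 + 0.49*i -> [-3.3, -2.81, -2.32, -1.83, -1.34]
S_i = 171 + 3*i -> [171, 174, 177, 180, 183]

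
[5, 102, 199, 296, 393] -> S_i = 5 + 97*i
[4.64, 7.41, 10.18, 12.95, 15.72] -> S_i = 4.64 + 2.77*i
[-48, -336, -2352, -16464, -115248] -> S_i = -48*7^i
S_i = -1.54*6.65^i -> [-1.54, -10.24, -68.1, -452.88, -3011.67]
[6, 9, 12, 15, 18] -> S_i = 6 + 3*i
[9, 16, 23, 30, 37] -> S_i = 9 + 7*i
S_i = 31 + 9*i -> [31, 40, 49, 58, 67]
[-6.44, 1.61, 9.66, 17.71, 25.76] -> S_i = -6.44 + 8.05*i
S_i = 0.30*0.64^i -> [0.3, 0.19, 0.12, 0.08, 0.05]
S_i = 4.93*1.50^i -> [4.93, 7.4, 11.09, 16.64, 24.96]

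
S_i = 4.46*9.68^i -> [4.46, 43.17, 417.91, 4045.39, 39159.42]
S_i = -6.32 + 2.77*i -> [-6.32, -3.55, -0.78, 1.99, 4.76]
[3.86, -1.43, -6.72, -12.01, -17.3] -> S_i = 3.86 + -5.29*i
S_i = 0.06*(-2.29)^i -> [0.06, -0.14, 0.31, -0.72, 1.65]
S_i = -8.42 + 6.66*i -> [-8.42, -1.76, 4.9, 11.56, 18.22]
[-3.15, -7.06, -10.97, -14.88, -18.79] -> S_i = -3.15 + -3.91*i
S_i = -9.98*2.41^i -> [-9.98, -24.05, -57.96, -139.7, -336.67]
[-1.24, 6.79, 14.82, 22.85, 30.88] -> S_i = -1.24 + 8.03*i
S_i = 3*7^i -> [3, 21, 147, 1029, 7203]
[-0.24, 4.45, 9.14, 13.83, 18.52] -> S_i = -0.24 + 4.69*i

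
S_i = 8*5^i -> [8, 40, 200, 1000, 5000]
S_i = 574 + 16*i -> [574, 590, 606, 622, 638]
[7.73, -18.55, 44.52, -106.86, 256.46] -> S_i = 7.73*(-2.40)^i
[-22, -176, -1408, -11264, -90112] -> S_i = -22*8^i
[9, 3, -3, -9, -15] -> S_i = 9 + -6*i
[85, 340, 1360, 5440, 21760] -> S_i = 85*4^i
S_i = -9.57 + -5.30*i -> [-9.57, -14.87, -20.17, -25.47, -30.77]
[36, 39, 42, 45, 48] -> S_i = 36 + 3*i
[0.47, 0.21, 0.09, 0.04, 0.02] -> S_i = 0.47*0.44^i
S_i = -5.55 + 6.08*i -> [-5.55, 0.53, 6.61, 12.69, 18.77]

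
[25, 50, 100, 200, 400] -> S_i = 25*2^i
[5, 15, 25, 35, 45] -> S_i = 5 + 10*i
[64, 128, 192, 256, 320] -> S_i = 64 + 64*i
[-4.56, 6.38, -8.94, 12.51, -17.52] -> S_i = -4.56*(-1.40)^i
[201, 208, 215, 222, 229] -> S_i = 201 + 7*i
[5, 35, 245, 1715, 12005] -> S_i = 5*7^i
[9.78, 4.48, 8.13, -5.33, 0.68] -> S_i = Random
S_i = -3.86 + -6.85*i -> [-3.86, -10.71, -17.56, -24.41, -31.26]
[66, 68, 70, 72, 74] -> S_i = 66 + 2*i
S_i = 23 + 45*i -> [23, 68, 113, 158, 203]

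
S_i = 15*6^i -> [15, 90, 540, 3240, 19440]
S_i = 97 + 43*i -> [97, 140, 183, 226, 269]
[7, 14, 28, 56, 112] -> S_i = 7*2^i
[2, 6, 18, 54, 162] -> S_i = 2*3^i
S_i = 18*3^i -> [18, 54, 162, 486, 1458]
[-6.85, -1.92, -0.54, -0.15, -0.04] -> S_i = -6.85*0.28^i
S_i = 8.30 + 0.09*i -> [8.3, 8.39, 8.48, 8.57, 8.66]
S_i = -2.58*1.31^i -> [-2.58, -3.38, -4.43, -5.8, -7.6]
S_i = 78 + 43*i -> [78, 121, 164, 207, 250]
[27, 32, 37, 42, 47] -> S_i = 27 + 5*i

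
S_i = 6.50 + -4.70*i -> [6.5, 1.8, -2.9, -7.6, -12.3]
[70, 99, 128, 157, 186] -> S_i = 70 + 29*i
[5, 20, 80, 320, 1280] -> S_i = 5*4^i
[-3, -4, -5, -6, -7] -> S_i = -3 + -1*i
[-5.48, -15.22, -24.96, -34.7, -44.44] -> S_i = -5.48 + -9.74*i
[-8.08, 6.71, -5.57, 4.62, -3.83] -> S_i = -8.08*(-0.83)^i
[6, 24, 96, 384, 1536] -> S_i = 6*4^i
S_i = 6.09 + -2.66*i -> [6.09, 3.43, 0.77, -1.89, -4.55]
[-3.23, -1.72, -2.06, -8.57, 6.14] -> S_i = Random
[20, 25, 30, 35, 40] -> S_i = 20 + 5*i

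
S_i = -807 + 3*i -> [-807, -804, -801, -798, -795]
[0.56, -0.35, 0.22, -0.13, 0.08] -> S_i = 0.56*(-0.62)^i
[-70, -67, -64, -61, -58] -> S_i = -70 + 3*i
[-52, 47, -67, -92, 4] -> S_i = Random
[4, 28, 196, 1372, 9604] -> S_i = 4*7^i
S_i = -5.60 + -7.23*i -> [-5.6, -12.83, -20.06, -27.29, -34.52]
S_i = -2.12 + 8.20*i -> [-2.12, 6.08, 14.28, 22.48, 30.68]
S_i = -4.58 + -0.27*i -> [-4.58, -4.85, -5.12, -5.39, -5.66]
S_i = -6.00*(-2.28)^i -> [-6.0, 13.68, -31.19, 71.11, -162.14]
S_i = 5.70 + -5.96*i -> [5.7, -0.26, -6.22, -12.18, -18.14]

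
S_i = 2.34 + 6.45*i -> [2.34, 8.79, 15.24, 21.69, 28.14]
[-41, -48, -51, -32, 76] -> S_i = Random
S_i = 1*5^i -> [1, 5, 25, 125, 625]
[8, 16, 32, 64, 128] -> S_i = 8*2^i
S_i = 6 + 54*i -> [6, 60, 114, 168, 222]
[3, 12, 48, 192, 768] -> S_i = 3*4^i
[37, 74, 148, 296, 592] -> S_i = 37*2^i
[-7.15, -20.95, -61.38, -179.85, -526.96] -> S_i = -7.15*2.93^i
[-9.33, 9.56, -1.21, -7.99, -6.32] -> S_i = Random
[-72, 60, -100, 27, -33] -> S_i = Random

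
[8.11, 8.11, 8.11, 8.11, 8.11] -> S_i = 8.11*1.00^i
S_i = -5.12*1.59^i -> [-5.12, -8.14, -12.94, -20.58, -32.72]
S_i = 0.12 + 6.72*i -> [0.12, 6.84, 13.56, 20.28, 27.0]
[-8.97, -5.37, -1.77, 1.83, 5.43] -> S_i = -8.97 + 3.60*i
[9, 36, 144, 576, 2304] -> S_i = 9*4^i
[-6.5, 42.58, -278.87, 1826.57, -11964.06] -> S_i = -6.50*(-6.55)^i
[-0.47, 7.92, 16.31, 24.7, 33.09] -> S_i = -0.47 + 8.39*i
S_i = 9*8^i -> [9, 72, 576, 4608, 36864]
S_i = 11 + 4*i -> [11, 15, 19, 23, 27]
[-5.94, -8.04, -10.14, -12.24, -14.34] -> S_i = -5.94 + -2.10*i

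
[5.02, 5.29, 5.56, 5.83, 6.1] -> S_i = 5.02 + 0.27*i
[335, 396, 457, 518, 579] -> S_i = 335 + 61*i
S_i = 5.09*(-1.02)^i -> [5.09, -5.19, 5.3, -5.4, 5.51]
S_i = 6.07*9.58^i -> [6.07, 58.15, 557.08, 5336.85, 51127.05]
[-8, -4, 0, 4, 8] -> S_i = -8 + 4*i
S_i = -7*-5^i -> [-7, 35, -175, 875, -4375]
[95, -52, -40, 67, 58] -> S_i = Random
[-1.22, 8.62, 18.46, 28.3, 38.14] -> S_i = -1.22 + 9.84*i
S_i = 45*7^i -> [45, 315, 2205, 15435, 108045]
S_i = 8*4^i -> [8, 32, 128, 512, 2048]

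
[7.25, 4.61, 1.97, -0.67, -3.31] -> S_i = 7.25 + -2.64*i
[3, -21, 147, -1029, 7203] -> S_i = 3*-7^i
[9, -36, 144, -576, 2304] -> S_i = 9*-4^i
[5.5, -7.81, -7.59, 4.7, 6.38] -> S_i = Random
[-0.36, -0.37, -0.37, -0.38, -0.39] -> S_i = -0.36*1.02^i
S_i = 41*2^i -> [41, 82, 164, 328, 656]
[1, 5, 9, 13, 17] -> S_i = 1 + 4*i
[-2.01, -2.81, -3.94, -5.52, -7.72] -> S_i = -2.01*1.40^i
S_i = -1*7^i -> [-1, -7, -49, -343, -2401]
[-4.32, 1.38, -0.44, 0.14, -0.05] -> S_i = -4.32*(-0.32)^i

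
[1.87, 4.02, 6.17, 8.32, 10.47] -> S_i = 1.87 + 2.15*i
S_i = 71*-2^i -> [71, -142, 284, -568, 1136]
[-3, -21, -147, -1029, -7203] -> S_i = -3*7^i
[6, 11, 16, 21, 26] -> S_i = 6 + 5*i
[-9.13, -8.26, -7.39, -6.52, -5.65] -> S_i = -9.13 + 0.87*i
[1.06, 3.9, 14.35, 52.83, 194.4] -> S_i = 1.06*3.68^i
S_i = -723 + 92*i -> [-723, -631, -539, -447, -355]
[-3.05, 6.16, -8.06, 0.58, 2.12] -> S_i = Random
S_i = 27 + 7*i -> [27, 34, 41, 48, 55]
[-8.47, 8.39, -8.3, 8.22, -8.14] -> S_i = -8.47*(-0.99)^i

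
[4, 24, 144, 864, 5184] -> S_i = 4*6^i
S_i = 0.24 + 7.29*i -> [0.24, 7.53, 14.82, 22.11, 29.4]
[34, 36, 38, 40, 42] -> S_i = 34 + 2*i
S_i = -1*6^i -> [-1, -6, -36, -216, -1296]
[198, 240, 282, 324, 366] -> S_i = 198 + 42*i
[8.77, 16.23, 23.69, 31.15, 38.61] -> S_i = 8.77 + 7.46*i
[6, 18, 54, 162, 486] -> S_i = 6*3^i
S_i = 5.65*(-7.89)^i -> [5.65, -44.58, 351.72, -2775.11, 21895.58]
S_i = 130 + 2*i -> [130, 132, 134, 136, 138]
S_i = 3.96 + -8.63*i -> [3.96, -4.67, -13.3, -21.93, -30.56]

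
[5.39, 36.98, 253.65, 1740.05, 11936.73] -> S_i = 5.39*6.86^i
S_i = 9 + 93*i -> [9, 102, 195, 288, 381]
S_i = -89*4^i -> [-89, -356, -1424, -5696, -22784]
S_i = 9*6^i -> [9, 54, 324, 1944, 11664]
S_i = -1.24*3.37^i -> [-1.24, -4.18, -14.08, -47.46, -159.93]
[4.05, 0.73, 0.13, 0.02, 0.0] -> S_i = 4.05*0.18^i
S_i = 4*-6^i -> [4, -24, 144, -864, 5184]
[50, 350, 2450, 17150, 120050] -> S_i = 50*7^i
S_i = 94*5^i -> [94, 470, 2350, 11750, 58750]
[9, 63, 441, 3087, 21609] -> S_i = 9*7^i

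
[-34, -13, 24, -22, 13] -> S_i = Random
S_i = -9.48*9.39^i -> [-9.48, -89.02, -835.87, -7848.83, -73700.55]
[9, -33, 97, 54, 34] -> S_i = Random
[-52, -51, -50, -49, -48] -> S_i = -52 + 1*i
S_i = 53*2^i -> [53, 106, 212, 424, 848]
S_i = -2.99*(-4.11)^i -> [-2.99, 12.29, -50.51, 207.59, -853.18]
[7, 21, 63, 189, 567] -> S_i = 7*3^i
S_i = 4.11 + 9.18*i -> [4.11, 13.29, 22.47, 31.65, 40.83]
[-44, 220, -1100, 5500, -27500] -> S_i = -44*-5^i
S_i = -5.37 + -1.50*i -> [-5.37, -6.87, -8.37, -9.87, -11.37]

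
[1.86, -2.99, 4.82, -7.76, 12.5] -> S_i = 1.86*(-1.61)^i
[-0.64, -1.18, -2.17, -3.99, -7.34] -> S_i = -0.64*1.84^i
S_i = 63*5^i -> [63, 315, 1575, 7875, 39375]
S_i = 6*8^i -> [6, 48, 384, 3072, 24576]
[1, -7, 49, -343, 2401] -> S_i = 1*-7^i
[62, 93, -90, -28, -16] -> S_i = Random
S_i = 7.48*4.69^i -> [7.48, 35.08, 164.53, 771.65, 3619.04]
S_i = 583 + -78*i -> [583, 505, 427, 349, 271]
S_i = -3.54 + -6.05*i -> [-3.54, -9.59, -15.64, -21.69, -27.74]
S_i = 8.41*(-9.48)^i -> [8.41, -79.73, 755.81, -7165.08, 67924.95]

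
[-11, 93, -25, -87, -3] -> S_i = Random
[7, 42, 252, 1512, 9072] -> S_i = 7*6^i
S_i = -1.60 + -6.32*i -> [-1.6, -7.92, -14.24, -20.56, -26.88]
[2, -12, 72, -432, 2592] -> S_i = 2*-6^i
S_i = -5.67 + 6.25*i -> [-5.67, 0.58, 6.83, 13.08, 19.33]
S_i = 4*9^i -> [4, 36, 324, 2916, 26244]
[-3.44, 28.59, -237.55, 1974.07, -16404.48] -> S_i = -3.44*(-8.31)^i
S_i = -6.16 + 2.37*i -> [-6.16, -3.79, -1.42, 0.95, 3.32]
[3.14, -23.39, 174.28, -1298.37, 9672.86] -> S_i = 3.14*(-7.45)^i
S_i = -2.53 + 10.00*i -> [-2.53, 7.47, 17.47, 27.47, 37.47]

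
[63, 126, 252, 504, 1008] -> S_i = 63*2^i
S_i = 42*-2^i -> [42, -84, 168, -336, 672]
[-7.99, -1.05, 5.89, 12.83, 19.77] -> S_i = -7.99 + 6.94*i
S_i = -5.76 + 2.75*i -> [-5.76, -3.01, -0.26, 2.49, 5.24]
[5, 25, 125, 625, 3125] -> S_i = 5*5^i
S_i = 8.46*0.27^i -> [8.46, 2.28, 0.62, 0.17, 0.04]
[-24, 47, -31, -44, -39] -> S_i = Random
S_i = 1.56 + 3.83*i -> [1.56, 5.39, 9.22, 13.05, 16.88]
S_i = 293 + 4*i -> [293, 297, 301, 305, 309]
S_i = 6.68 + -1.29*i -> [6.68, 5.39, 4.1, 2.81, 1.52]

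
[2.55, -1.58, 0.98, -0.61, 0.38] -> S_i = 2.55*(-0.62)^i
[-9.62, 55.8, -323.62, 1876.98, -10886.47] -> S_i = -9.62*(-5.80)^i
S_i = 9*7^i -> [9, 63, 441, 3087, 21609]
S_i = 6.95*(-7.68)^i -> [6.95, -53.38, 409.93, -3148.24, 24178.52]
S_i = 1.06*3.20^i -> [1.06, 3.39, 10.85, 34.73, 111.15]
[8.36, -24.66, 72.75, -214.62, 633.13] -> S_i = 8.36*(-2.95)^i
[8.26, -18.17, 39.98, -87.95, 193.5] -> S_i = 8.26*(-2.20)^i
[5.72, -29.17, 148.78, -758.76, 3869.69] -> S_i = 5.72*(-5.10)^i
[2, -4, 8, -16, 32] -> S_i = 2*-2^i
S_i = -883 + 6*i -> [-883, -877, -871, -865, -859]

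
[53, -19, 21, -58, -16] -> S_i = Random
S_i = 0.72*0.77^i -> [0.72, 0.55, 0.43, 0.33, 0.25]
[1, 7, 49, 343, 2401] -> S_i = 1*7^i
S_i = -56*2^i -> [-56, -112, -224, -448, -896]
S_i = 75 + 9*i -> [75, 84, 93, 102, 111]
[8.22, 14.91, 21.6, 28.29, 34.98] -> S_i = 8.22 + 6.69*i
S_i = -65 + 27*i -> [-65, -38, -11, 16, 43]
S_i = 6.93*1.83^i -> [6.93, 12.68, 23.21, 42.47, 77.72]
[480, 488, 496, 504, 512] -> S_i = 480 + 8*i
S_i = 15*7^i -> [15, 105, 735, 5145, 36015]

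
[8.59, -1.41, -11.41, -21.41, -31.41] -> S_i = 8.59 + -10.00*i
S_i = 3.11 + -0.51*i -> [3.11, 2.6, 2.09, 1.58, 1.07]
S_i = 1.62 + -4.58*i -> [1.62, -2.96, -7.54, -12.12, -16.7]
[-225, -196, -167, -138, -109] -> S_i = -225 + 29*i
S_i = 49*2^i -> [49, 98, 196, 392, 784]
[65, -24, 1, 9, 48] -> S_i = Random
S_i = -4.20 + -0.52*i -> [-4.2, -4.72, -5.24, -5.76, -6.28]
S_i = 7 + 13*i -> [7, 20, 33, 46, 59]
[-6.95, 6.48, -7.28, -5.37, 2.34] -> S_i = Random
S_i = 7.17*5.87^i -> [7.17, 42.09, 247.06, 1450.22, 8512.78]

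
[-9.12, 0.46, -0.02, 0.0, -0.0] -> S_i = -9.12*(-0.05)^i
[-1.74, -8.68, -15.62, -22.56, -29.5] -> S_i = -1.74 + -6.94*i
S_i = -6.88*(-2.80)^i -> [-6.88, 19.26, -53.94, 151.03, -422.88]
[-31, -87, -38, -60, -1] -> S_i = Random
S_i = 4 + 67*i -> [4, 71, 138, 205, 272]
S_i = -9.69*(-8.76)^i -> [-9.69, 84.88, -743.59, 6513.83, -57061.11]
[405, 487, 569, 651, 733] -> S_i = 405 + 82*i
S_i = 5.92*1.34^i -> [5.92, 7.93, 10.63, 14.24, 19.09]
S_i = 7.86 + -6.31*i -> [7.86, 1.55, -4.76, -11.07, -17.38]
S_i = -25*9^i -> [-25, -225, -2025, -18225, -164025]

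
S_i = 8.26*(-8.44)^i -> [8.26, -69.71, 588.39, -4966.01, 41913.1]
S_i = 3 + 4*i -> [3, 7, 11, 15, 19]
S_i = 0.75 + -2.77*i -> [0.75, -2.02, -4.79, -7.56, -10.33]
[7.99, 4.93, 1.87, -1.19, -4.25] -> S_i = 7.99 + -3.06*i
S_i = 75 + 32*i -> [75, 107, 139, 171, 203]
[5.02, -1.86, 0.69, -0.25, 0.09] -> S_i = 5.02*(-0.37)^i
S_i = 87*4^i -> [87, 348, 1392, 5568, 22272]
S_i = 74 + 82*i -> [74, 156, 238, 320, 402]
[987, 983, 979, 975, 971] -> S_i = 987 + -4*i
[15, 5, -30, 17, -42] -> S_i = Random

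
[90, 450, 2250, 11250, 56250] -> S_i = 90*5^i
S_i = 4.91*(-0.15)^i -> [4.91, -0.74, 0.11, -0.02, 0.0]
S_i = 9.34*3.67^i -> [9.34, 34.28, 125.8, 461.68, 1694.38]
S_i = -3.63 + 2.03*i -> [-3.63, -1.6, 0.43, 2.46, 4.49]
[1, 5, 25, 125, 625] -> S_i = 1*5^i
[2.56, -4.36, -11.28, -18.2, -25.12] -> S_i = 2.56 + -6.92*i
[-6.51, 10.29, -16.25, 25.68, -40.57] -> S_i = -6.51*(-1.58)^i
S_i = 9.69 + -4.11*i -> [9.69, 5.58, 1.47, -2.64, -6.75]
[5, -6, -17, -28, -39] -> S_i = 5 + -11*i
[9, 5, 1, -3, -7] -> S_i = 9 + -4*i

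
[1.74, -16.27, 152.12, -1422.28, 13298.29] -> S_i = 1.74*(-9.35)^i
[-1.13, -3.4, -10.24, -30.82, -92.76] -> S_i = -1.13*3.01^i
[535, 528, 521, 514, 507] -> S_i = 535 + -7*i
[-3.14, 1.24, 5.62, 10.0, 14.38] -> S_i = -3.14 + 4.38*i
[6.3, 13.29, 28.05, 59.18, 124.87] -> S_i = 6.30*2.11^i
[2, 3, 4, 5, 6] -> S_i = 2 + 1*i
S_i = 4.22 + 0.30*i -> [4.22, 4.52, 4.82, 5.12, 5.42]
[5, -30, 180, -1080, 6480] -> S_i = 5*-6^i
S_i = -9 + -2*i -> [-9, -11, -13, -15, -17]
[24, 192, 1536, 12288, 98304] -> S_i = 24*8^i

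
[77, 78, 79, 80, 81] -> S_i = 77 + 1*i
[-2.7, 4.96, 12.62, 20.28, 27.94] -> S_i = -2.70 + 7.66*i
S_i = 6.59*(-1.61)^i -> [6.59, -10.61, 17.08, -27.5, 44.28]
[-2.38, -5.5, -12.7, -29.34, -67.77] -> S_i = -2.38*2.31^i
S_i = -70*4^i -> [-70, -280, -1120, -4480, -17920]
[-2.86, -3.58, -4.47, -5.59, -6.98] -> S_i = -2.86*1.25^i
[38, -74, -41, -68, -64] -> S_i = Random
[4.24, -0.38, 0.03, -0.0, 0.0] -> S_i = 4.24*(-0.09)^i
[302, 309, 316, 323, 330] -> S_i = 302 + 7*i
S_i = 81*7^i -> [81, 567, 3969, 27783, 194481]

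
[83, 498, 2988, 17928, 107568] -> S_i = 83*6^i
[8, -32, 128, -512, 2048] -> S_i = 8*-4^i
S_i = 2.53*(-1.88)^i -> [2.53, -4.76, 8.94, -16.81, 31.6]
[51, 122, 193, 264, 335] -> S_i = 51 + 71*i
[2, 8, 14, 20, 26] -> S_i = 2 + 6*i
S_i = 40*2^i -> [40, 80, 160, 320, 640]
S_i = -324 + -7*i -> [-324, -331, -338, -345, -352]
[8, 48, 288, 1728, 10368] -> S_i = 8*6^i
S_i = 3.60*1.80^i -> [3.6, 6.48, 11.66, 21.0, 37.79]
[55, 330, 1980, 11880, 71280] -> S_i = 55*6^i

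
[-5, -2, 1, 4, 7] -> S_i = -5 + 3*i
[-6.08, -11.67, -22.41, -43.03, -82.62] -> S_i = -6.08*1.92^i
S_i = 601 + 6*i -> [601, 607, 613, 619, 625]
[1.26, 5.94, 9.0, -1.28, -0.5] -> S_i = Random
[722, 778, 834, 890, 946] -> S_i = 722 + 56*i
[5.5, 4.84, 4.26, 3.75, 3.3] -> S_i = 5.50*0.88^i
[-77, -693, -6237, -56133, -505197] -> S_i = -77*9^i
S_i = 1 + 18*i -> [1, 19, 37, 55, 73]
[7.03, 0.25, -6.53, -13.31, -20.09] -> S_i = 7.03 + -6.78*i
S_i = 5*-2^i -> [5, -10, 20, -40, 80]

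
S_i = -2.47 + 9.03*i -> [-2.47, 6.56, 15.59, 24.62, 33.65]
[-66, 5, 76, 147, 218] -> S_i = -66 + 71*i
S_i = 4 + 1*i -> [4, 5, 6, 7, 8]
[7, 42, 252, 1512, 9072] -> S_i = 7*6^i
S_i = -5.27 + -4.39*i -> [-5.27, -9.66, -14.05, -18.44, -22.83]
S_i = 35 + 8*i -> [35, 43, 51, 59, 67]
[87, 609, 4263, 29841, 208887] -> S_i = 87*7^i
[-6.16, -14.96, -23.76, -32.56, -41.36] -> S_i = -6.16 + -8.80*i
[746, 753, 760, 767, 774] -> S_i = 746 + 7*i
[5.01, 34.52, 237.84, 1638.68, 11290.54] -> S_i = 5.01*6.89^i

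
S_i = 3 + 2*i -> [3, 5, 7, 9, 11]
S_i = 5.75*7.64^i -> [5.75, 43.93, 335.63, 2564.18, 19590.31]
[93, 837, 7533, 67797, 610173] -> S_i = 93*9^i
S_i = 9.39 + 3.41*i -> [9.39, 12.8, 16.21, 19.62, 23.03]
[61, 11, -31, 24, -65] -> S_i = Random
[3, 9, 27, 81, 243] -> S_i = 3*3^i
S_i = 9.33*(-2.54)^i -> [9.33, -23.7, 60.19, -152.89, 388.34]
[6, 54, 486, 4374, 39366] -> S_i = 6*9^i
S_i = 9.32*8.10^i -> [9.32, 75.49, 611.49, 4953.03, 40119.54]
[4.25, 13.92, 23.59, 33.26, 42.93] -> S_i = 4.25 + 9.67*i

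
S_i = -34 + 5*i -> [-34, -29, -24, -19, -14]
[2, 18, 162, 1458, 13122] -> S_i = 2*9^i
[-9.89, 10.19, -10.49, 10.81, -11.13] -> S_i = -9.89*(-1.03)^i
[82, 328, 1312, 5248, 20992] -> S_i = 82*4^i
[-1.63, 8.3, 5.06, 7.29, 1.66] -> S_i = Random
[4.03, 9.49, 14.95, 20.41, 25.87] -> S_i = 4.03 + 5.46*i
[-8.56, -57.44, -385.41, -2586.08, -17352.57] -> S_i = -8.56*6.71^i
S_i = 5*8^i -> [5, 40, 320, 2560, 20480]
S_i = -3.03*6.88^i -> [-3.03, -20.85, -143.42, -986.75, -6788.85]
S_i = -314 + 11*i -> [-314, -303, -292, -281, -270]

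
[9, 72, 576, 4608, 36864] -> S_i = 9*8^i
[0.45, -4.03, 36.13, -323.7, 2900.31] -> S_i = 0.45*(-8.96)^i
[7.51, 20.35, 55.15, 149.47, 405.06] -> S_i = 7.51*2.71^i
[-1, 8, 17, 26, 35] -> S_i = -1 + 9*i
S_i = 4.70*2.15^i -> [4.7, 10.1, 21.73, 46.71, 100.43]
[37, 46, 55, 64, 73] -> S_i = 37 + 9*i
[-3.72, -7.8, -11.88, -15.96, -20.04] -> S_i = -3.72 + -4.08*i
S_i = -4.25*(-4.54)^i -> [-4.25, 19.3, -87.6, 397.7, -1805.56]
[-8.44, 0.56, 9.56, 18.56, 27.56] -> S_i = -8.44 + 9.00*i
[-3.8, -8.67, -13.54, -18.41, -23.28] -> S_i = -3.80 + -4.87*i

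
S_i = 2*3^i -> [2, 6, 18, 54, 162]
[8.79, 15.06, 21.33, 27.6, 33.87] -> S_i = 8.79 + 6.27*i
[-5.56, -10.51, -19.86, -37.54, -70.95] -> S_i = -5.56*1.89^i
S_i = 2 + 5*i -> [2, 7, 12, 17, 22]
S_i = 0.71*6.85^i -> [0.71, 4.86, 33.31, 228.21, 1563.22]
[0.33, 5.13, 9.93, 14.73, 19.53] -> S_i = 0.33 + 4.80*i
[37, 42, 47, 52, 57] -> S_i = 37 + 5*i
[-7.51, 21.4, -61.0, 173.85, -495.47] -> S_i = -7.51*(-2.85)^i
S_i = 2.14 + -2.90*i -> [2.14, -0.76, -3.66, -6.56, -9.46]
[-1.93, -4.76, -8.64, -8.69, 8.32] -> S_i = Random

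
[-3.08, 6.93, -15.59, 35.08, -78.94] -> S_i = -3.08*(-2.25)^i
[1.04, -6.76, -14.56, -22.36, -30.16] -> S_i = 1.04 + -7.80*i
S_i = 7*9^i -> [7, 63, 567, 5103, 45927]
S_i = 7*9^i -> [7, 63, 567, 5103, 45927]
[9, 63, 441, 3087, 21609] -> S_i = 9*7^i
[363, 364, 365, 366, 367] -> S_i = 363 + 1*i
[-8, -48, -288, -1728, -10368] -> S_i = -8*6^i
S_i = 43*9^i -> [43, 387, 3483, 31347, 282123]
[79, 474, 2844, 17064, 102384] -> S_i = 79*6^i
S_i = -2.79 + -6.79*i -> [-2.79, -9.58, -16.37, -23.16, -29.95]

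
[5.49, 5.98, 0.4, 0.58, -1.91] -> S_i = Random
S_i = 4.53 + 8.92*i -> [4.53, 13.45, 22.37, 31.29, 40.21]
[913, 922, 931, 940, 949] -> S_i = 913 + 9*i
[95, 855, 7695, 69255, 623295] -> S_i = 95*9^i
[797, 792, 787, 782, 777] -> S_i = 797 + -5*i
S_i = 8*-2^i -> [8, -16, 32, -64, 128]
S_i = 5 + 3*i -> [5, 8, 11, 14, 17]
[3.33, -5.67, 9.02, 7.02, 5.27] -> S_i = Random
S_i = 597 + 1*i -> [597, 598, 599, 600, 601]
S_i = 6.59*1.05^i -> [6.59, 6.92, 7.27, 7.63, 8.01]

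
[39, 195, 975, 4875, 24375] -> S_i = 39*5^i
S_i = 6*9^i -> [6, 54, 486, 4374, 39366]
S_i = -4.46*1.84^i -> [-4.46, -8.21, -15.1, -27.78, -51.12]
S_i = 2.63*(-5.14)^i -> [2.63, -13.52, 69.48, -357.15, 1835.73]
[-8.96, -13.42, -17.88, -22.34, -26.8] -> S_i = -8.96 + -4.46*i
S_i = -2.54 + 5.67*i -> [-2.54, 3.13, 8.8, 14.47, 20.14]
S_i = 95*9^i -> [95, 855, 7695, 69255, 623295]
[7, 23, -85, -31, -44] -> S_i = Random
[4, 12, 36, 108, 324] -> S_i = 4*3^i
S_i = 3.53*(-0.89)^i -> [3.53, -3.14, 2.8, -2.49, 2.21]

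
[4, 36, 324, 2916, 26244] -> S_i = 4*9^i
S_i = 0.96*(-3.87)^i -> [0.96, -3.72, 14.38, -55.64, 215.34]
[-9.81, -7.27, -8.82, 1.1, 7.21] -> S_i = Random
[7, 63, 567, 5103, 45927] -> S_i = 7*9^i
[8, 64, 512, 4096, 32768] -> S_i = 8*8^i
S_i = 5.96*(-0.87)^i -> [5.96, -5.19, 4.51, -3.92, 3.41]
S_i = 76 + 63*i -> [76, 139, 202, 265, 328]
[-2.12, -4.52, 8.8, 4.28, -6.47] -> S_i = Random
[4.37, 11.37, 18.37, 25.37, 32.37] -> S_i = 4.37 + 7.00*i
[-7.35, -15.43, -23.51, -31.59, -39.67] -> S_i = -7.35 + -8.08*i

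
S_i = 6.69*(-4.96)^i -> [6.69, -33.18, 164.58, -816.34, 4049.05]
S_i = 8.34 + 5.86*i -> [8.34, 14.2, 20.06, 25.92, 31.78]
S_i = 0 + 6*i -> [0, 6, 12, 18, 24]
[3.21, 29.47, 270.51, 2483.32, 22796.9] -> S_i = 3.21*9.18^i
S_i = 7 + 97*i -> [7, 104, 201, 298, 395]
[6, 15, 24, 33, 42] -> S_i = 6 + 9*i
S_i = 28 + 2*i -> [28, 30, 32, 34, 36]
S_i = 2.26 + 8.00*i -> [2.26, 10.26, 18.26, 26.26, 34.26]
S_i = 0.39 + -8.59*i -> [0.39, -8.2, -16.79, -25.38, -33.97]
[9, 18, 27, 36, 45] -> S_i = 9 + 9*i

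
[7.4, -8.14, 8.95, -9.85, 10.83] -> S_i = 7.40*(-1.10)^i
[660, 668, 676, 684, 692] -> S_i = 660 + 8*i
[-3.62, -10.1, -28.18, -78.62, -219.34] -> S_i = -3.62*2.79^i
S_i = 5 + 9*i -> [5, 14, 23, 32, 41]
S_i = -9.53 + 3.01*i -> [-9.53, -6.52, -3.51, -0.5, 2.51]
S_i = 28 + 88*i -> [28, 116, 204, 292, 380]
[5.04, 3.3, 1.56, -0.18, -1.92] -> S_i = 5.04 + -1.74*i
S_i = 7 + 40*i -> [7, 47, 87, 127, 167]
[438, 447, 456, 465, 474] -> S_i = 438 + 9*i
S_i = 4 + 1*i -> [4, 5, 6, 7, 8]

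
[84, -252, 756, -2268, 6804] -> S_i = 84*-3^i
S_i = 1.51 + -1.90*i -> [1.51, -0.39, -2.29, -4.19, -6.09]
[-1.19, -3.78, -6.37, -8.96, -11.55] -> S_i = -1.19 + -2.59*i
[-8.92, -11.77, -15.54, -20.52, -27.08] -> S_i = -8.92*1.32^i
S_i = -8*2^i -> [-8, -16, -32, -64, -128]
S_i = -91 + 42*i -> [-91, -49, -7, 35, 77]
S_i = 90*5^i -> [90, 450, 2250, 11250, 56250]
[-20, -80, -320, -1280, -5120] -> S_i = -20*4^i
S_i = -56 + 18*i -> [-56, -38, -20, -2, 16]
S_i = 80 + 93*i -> [80, 173, 266, 359, 452]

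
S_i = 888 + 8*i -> [888, 896, 904, 912, 920]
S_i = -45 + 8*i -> [-45, -37, -29, -21, -13]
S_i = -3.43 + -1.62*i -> [-3.43, -5.05, -6.67, -8.29, -9.91]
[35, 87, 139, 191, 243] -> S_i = 35 + 52*i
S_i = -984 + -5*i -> [-984, -989, -994, -999, -1004]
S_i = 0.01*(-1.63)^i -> [0.01, -0.02, 0.03, -0.04, 0.07]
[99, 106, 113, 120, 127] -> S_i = 99 + 7*i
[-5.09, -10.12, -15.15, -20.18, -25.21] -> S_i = -5.09 + -5.03*i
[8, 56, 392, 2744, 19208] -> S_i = 8*7^i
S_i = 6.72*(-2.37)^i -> [6.72, -15.93, 37.75, -89.46, 212.01]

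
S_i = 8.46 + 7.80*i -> [8.46, 16.26, 24.06, 31.86, 39.66]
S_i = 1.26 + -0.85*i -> [1.26, 0.41, -0.44, -1.29, -2.14]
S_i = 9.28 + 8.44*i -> [9.28, 17.72, 26.16, 34.6, 43.04]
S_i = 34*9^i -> [34, 306, 2754, 24786, 223074]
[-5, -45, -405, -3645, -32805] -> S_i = -5*9^i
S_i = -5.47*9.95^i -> [-5.47, -54.43, -541.54, -5388.36, -53614.18]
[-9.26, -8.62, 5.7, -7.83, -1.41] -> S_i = Random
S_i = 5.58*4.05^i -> [5.58, 22.6, 91.53, 370.68, 1501.25]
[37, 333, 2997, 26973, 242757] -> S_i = 37*9^i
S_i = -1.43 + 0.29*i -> [-1.43, -1.14, -0.85, -0.56, -0.27]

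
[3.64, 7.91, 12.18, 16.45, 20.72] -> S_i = 3.64 + 4.27*i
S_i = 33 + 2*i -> [33, 35, 37, 39, 41]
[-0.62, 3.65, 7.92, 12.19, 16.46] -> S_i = -0.62 + 4.27*i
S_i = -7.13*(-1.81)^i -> [-7.13, 12.91, -23.36, 42.28, -76.53]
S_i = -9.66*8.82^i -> [-9.66, -85.2, -751.47, -6628.01, -58459.01]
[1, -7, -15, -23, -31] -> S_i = 1 + -8*i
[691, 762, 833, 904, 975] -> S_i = 691 + 71*i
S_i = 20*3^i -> [20, 60, 180, 540, 1620]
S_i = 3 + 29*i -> [3, 32, 61, 90, 119]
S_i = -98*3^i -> [-98, -294, -882, -2646, -7938]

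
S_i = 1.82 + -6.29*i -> [1.82, -4.47, -10.76, -17.05, -23.34]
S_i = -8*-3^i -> [-8, 24, -72, 216, -648]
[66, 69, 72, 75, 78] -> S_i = 66 + 3*i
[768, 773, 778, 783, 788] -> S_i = 768 + 5*i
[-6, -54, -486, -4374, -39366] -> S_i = -6*9^i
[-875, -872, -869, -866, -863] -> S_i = -875 + 3*i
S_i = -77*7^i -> [-77, -539, -3773, -26411, -184877]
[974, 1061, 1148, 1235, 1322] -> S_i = 974 + 87*i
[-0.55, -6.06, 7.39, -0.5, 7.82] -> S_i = Random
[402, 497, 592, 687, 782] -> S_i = 402 + 95*i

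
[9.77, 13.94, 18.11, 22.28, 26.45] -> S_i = 9.77 + 4.17*i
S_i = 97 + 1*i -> [97, 98, 99, 100, 101]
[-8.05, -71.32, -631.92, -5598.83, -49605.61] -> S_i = -8.05*8.86^i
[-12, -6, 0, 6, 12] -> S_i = -12 + 6*i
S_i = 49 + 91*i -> [49, 140, 231, 322, 413]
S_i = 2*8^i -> [2, 16, 128, 1024, 8192]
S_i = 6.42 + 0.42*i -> [6.42, 6.84, 7.26, 7.68, 8.1]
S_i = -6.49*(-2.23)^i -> [-6.49, 14.47, -32.27, 71.97, -160.5]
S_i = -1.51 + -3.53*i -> [-1.51, -5.04, -8.57, -12.1, -15.63]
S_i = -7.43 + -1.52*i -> [-7.43, -8.95, -10.47, -11.99, -13.51]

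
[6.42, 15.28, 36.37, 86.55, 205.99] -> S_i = 6.42*2.38^i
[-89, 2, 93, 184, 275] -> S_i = -89 + 91*i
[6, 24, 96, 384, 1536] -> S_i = 6*4^i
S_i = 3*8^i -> [3, 24, 192, 1536, 12288]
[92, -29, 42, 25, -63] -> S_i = Random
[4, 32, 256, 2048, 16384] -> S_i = 4*8^i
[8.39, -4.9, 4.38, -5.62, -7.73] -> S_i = Random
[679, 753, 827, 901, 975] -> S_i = 679 + 74*i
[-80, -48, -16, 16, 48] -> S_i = -80 + 32*i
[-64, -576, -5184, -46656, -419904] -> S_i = -64*9^i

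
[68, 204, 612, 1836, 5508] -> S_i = 68*3^i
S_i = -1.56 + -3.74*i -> [-1.56, -5.3, -9.04, -12.78, -16.52]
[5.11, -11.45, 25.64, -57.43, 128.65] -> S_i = 5.11*(-2.24)^i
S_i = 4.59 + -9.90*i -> [4.59, -5.31, -15.21, -25.11, -35.01]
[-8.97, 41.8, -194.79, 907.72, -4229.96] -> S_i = -8.97*(-4.66)^i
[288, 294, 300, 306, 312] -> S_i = 288 + 6*i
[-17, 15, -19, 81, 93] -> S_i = Random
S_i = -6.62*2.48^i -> [-6.62, -16.42, -40.72, -100.97, -250.42]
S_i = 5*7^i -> [5, 35, 245, 1715, 12005]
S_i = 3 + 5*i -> [3, 8, 13, 18, 23]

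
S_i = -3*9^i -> [-3, -27, -243, -2187, -19683]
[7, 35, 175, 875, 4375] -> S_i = 7*5^i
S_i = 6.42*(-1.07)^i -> [6.42, -6.87, 7.35, -7.86, 8.42]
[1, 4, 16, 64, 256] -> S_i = 1*4^i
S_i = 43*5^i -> [43, 215, 1075, 5375, 26875]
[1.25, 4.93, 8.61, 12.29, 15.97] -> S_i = 1.25 + 3.68*i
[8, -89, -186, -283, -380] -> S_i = 8 + -97*i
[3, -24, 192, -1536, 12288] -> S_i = 3*-8^i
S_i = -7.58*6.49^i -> [-7.58, -49.19, -319.27, -2072.06, -13447.7]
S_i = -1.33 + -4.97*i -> [-1.33, -6.3, -11.27, -16.24, -21.21]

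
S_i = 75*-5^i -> [75, -375, 1875, -9375, 46875]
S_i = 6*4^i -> [6, 24, 96, 384, 1536]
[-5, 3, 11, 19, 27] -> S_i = -5 + 8*i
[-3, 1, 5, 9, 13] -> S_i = -3 + 4*i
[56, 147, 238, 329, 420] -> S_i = 56 + 91*i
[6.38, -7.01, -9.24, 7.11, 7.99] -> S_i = Random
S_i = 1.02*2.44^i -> [1.02, 2.49, 6.07, 14.82, 36.15]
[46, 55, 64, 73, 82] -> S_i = 46 + 9*i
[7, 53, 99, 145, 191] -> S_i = 7 + 46*i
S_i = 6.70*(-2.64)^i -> [6.7, -17.69, 46.7, -123.28, 325.45]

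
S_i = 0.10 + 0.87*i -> [0.1, 0.97, 1.84, 2.71, 3.58]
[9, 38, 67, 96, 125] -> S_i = 9 + 29*i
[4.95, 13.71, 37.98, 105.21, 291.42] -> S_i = 4.95*2.77^i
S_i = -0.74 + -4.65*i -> [-0.74, -5.39, -10.04, -14.69, -19.34]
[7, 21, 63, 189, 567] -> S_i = 7*3^i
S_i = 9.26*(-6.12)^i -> [9.26, -56.67, 346.83, -2122.59, 12990.23]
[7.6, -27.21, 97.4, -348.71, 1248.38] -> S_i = 7.60*(-3.58)^i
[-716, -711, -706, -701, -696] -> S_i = -716 + 5*i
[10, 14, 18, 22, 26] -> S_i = 10 + 4*i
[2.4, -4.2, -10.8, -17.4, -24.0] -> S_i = 2.40 + -6.60*i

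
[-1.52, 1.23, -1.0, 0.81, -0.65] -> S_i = -1.52*(-0.81)^i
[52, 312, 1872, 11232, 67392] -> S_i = 52*6^i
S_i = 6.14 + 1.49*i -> [6.14, 7.63, 9.12, 10.61, 12.1]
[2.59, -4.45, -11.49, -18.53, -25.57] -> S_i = 2.59 + -7.04*i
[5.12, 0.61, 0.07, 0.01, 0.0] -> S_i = 5.12*0.12^i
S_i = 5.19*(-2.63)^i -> [5.19, -13.65, 35.9, -94.41, 248.31]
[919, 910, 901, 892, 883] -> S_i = 919 + -9*i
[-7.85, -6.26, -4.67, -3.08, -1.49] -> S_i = -7.85 + 1.59*i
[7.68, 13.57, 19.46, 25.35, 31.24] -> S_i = 7.68 + 5.89*i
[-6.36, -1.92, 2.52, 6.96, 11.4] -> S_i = -6.36 + 4.44*i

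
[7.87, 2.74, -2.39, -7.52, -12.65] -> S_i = 7.87 + -5.13*i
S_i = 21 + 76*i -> [21, 97, 173, 249, 325]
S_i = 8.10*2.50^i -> [8.1, 20.25, 50.62, 126.56, 316.41]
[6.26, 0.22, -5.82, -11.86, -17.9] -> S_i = 6.26 + -6.04*i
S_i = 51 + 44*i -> [51, 95, 139, 183, 227]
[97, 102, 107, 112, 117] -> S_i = 97 + 5*i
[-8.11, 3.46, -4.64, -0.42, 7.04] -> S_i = Random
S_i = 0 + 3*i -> [0, 3, 6, 9, 12]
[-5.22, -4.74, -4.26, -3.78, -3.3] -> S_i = -5.22 + 0.48*i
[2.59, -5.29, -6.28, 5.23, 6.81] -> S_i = Random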